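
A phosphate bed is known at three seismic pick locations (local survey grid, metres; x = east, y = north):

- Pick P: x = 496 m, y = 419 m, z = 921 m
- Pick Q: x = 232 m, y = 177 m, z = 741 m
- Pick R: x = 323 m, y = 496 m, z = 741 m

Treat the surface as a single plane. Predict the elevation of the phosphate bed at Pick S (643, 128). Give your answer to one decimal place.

Two edge vectors: Pick P→Pick Q = (-264, -242, -180), Pick P→Pick R = (-173, 77, -180).
Normal n = (Pick P→Pick Q) × (Pick P→Pick R) = (57420, -16380, -62194).
So ∂z/∂x = −n_x/n_z = 0.92324 and ∂z/∂y = −n_y/n_z = −0.26337.
Intercept c from Pick P: 921 − 457.93 + 110.35 = 573.42.
At (643, 128): z = 593.6 − 33.7 + 573.42 = 1133.4 m.

1133.4 m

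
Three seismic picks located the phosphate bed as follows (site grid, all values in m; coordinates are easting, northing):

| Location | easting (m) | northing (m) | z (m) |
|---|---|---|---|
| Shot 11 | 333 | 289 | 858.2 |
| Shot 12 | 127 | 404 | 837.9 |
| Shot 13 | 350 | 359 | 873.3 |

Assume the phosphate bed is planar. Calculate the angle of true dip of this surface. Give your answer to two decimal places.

Let the plane be z = a·easting + b·northing + c.
Shot 12−Shot 11: −206a + 115b = −20.3;  Shot 13−Shot 11: 17a + 70b = 15.1.
Solving gives a = 0.19282, b = 0.16889.
Gradient magnitude |∇z| = √(a² + b²) = √(0.03718 + 0.02852) = 0.25633.
True dip = arctan(0.25633) = 14.38°, dipping toward SW (azimuth ≈ 229°).

14.38°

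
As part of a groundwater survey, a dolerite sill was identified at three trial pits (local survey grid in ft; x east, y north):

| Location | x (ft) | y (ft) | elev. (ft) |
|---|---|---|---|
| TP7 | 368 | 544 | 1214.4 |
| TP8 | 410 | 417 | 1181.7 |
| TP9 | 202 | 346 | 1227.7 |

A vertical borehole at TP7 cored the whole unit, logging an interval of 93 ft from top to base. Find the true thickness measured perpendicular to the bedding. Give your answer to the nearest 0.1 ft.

88.5 ft

Let the plane be z = a·x + b·y + c.
TP8−TP7: 42a − 127b = −32.7;  TP9−TP7: −166a − 198b = 13.3.
Solving gives a = −0.27770, b = 0.16564.
|∇z| = √(a²+b²) = 0.32335, so dip δ = arctan(0.32335) = 17.92°.
True thickness = vertical thickness × cos δ = 93 × cos 17.92° = 88.5 ft.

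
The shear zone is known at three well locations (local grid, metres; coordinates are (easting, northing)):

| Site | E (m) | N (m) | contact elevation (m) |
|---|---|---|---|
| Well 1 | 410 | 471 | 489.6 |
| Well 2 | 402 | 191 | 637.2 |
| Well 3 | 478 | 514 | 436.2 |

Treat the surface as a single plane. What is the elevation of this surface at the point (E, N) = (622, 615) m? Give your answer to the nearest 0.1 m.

318.0 m

Let the plane be z = a·E + b·N + c.
Well 2−Well 1: −8a − 280b = 147.6;  Well 3−Well 1: 68a + 43b = −53.4.
Solving gives a = −0.46027, b = −0.51399.
Then c = 489.6 − a·410 − b·471 = 920.40.
At (622, 615): z = −286.3 − 316.1 + 920.40 = 318.0 m.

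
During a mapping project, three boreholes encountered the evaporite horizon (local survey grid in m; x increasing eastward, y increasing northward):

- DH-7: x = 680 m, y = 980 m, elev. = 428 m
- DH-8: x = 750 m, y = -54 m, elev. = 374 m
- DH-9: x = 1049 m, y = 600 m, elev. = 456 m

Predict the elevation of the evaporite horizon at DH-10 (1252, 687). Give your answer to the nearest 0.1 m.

Two edge vectors: DH-7→DH-8 = (70, -1034, -54), DH-7→DH-9 = (369, -380, 28).
Normal n = (DH-7→DH-8) × (DH-7→DH-9) = (-49472, -21886, 354946).
So ∂z/∂x = −n_x/n_z = 0.139379 and ∂z/∂y = −n_y/n_z = 0.061660.
Intercept c from DH-7: 428 − 94.78 − 60.43 = 272.80.
At (1252, 687): z = 174.5 + 42.4 + 272.80 = 489.7 m.

489.7 m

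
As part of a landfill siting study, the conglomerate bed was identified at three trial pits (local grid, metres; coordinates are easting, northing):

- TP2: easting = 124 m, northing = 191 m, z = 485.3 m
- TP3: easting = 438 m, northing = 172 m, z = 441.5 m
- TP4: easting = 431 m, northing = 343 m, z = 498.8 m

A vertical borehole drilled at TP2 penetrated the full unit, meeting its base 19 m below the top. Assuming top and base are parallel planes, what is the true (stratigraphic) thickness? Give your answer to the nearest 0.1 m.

17.9 m

Let the plane be z = a·easting + b·northing + c.
TP3−TP2: 314a − 19b = −43.8;  TP4−TP2: 307a + 152b = 13.5.
Solving gives a = −0.11951, b = 0.33020.
|∇z| = √(a²+b²) = 0.35116, so dip δ = arctan(0.35116) = 19.35°.
True thickness = vertical thickness × cos δ = 19 × cos 19.35° = 17.9 m.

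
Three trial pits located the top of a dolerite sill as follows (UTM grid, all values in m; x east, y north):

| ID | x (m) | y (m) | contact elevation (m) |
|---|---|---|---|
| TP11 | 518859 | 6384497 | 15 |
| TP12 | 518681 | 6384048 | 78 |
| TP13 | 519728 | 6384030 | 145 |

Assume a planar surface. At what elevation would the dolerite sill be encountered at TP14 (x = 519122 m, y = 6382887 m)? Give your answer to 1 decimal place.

Two edge vectors: TP11→TP12 = (-178, -449, 63), TP11→TP13 = (869, -467, 130).
Normal n = (TP11→TP12) × (TP11→TP13) = (-28949, 77887, 473307).
So ∂z/∂x = −n_x/n_z = 0.061163262 and ∂z/∂y = −n_y/n_z = −0.164559155.
Intercept c from TP11: 15 − 31735.11 + 1050627.43 = 1018907.32.
At (519122, 6382887): z = 31751.2 − 1050362.5 + 1018907.32 = 296.0 m.

296.0 m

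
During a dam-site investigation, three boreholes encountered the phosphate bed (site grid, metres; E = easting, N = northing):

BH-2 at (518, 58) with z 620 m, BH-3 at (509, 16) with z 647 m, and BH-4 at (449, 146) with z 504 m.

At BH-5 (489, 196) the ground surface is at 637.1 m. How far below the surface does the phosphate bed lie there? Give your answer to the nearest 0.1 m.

145.4 m

Two edge vectors: BH-2→BH-3 = (-9, -42, 27), BH-2→BH-4 = (-69, 88, -116).
Normal n = (BH-2→BH-3) × (BH-2→BH-4) = (2496, -2907, -3690).
So ∂z/∂E = −n_x/n_z = 0.67642 and ∂z/∂N = −n_y/n_z = −0.78780.
Intercept c from BH-2: 620 − 350.39 + 45.69 = 315.31.
At (489, 196): z_contact = 330.77 − 154.41 + 315.31 = 491.67 m.
Depth below ground = 637.1 − 491.67 = 145.4 m.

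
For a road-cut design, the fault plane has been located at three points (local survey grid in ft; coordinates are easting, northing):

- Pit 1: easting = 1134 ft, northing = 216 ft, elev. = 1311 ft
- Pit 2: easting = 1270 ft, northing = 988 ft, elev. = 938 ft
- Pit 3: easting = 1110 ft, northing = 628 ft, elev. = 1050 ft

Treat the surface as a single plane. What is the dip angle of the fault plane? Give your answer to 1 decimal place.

Two edge vectors: Pit 1→Pit 2 = (136, 772, -373), Pit 1→Pit 3 = (-24, 412, -261).
Normal n = (Pit 1→Pit 2) × (Pit 1→Pit 3) = (-47816, 44448, 74560).
So ∂z/∂easting = −n_x/n_z = 0.64131 and ∂z/∂northing = −n_y/n_z = −0.59614.
Gradient magnitude |∇z| = √(a² + b²) = √(0.41128 + 0.35538) = 0.87559.
True dip = arctan(0.87559) = 41.2°, dipping toward NW (azimuth ≈ 313°).

41.2°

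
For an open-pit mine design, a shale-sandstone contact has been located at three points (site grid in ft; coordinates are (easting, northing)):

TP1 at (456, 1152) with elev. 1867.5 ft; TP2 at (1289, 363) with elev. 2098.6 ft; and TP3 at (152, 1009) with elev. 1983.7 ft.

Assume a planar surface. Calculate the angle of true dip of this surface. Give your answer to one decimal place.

26.3°

Let the plane be z = a·E + b·N + c.
TP2−TP1: 833a − 789b = 231.1;  TP3−TP1: −304a − 143b = 116.2.
Solving gives a = −0.16334, b = −0.46535.
Gradient magnitude |∇z| = √(a² + b²) = √(0.02668 + 0.21655) = 0.49318.
True dip = arctan(0.49318) = 26.3°, dipping toward NNE (azimuth ≈ 019°).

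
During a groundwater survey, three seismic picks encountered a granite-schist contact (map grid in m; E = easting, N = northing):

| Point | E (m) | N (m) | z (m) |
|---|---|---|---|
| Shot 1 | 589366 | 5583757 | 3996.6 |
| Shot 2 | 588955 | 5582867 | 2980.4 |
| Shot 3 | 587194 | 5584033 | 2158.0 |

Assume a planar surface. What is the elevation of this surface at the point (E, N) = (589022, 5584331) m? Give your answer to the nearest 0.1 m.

4081.5 m

Two edge vectors: Shot 1→Shot 2 = (-411, -890, -1016.2), Shot 1→Shot 3 = (-2172, 276, -1838.6).
Normal n = (Shot 1→Shot 2) × (Shot 1→Shot 3) = (1916825.2, 1451521.8, -2046516).
So ∂z/∂E = −n_x/n_z = 0.936628494 and ∂z/∂N = −n_y/n_z = 0.709264819.
Intercept c from Shot 1: 3996.6 − 552016.99 − 3960362.40 = −4508382.79.
At (589022, 5584331): z = 551694.8 + 3960769.5 − 4508382.79 = 4081.5 m.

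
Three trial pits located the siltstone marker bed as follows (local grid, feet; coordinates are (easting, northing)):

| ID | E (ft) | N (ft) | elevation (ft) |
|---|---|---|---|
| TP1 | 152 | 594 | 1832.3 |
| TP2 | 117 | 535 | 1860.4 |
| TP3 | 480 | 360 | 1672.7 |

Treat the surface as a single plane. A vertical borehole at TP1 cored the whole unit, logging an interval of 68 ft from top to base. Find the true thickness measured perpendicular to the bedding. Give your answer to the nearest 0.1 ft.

Let the plane be z = a·E + b·N + c.
TP2−TP1: −35a − 59b = 28.1;  TP3−TP1: 328a − 234b = −159.6.
Solving gives a = −0.58063, b = −0.13183.
|∇z| = √(a²+b²) = 0.59541, so dip δ = arctan(0.59541) = 30.77°.
True thickness = vertical thickness × cos δ = 68 × cos 30.77° = 58.4 ft.

58.4 ft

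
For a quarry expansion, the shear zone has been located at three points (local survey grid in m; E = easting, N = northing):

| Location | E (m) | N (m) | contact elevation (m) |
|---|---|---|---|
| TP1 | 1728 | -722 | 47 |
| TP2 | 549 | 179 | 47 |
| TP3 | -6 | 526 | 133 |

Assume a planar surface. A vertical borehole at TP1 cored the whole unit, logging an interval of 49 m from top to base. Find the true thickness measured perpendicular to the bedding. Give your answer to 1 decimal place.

28.4 m

Two edge vectors: TP1→TP2 = (-1179, 901, 0), TP1→TP3 = (-1734, 1248, 86).
Normal n = (TP1→TP2) × (TP1→TP3) = (77486, 101394, 90942).
So ∂z/∂E = −n_x/n_z = −0.85204 and ∂z/∂N = −n_y/n_z = −1.11493.
|∇z| = √(a²+b²) = 1.40322, so dip δ = arctan(1.40322) = 54.52°.
True thickness = vertical thickness × cos δ = 49 × cos 54.52° = 28.4 m.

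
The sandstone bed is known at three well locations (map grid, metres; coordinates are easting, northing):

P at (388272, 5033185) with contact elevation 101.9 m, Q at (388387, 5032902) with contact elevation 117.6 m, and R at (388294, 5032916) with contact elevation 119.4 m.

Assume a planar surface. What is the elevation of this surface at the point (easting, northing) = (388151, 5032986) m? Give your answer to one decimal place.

Two edge vectors: P→Q = (115, -283, 15.7), P→R = (22, -269, 17.5).
Normal n = (P→Q) × (P→R) = (-729.2, -1667.1, -24709).
So ∂z/∂easting = −n_x/n_z = −0.029511514 and ∂z/∂northing = −n_y/n_z = −0.067469343.
Intercept c from P: 101.9 + 11458.49 + 339585.69 = 351146.08.
At (388151, 5032986): z = −11454.9 − 339572.3 + 351146.08 = 118.9 m.

118.9 m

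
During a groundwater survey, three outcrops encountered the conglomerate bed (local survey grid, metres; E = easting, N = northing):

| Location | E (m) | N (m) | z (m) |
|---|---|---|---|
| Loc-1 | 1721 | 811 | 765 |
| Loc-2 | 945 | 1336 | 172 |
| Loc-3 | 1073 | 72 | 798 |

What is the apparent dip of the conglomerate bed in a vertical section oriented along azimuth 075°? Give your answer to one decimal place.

18.2°

Two edge vectors: Loc-1→Loc-2 = (-776, 525, -593), Loc-1→Loc-3 = (-648, -739, 33).
Normal n = (Loc-1→Loc-2) × (Loc-1→Loc-3) = (-420902, 409872, 913664).
So ∂z/∂E = −n_x/n_z = 0.46067 and ∂z/∂N = −n_y/n_z = −0.44860.
Unit vector along 075° is (sin 75°, cos 75°) = (0.9659, 0.2588).
Slope in that direction = a·(0.9659) + b·(0.2588) = 0.32887.
Apparent dip = arctan|0.32887| = 18.2° (true dip is 32.7°, so apparent ≤ true as expected).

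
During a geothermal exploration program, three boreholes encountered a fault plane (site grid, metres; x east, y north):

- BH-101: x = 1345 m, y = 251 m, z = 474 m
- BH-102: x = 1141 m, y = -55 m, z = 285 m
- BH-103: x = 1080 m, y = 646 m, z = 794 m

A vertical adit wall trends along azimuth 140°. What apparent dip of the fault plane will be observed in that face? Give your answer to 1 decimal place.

32.6°

Two edge vectors: BH-101→BH-102 = (-204, -306, -189), BH-101→BH-103 = (-265, 395, 320).
Normal n = (BH-101→BH-102) × (BH-101→BH-103) = (-23265, 115365, -161670).
So ∂z/∂x = −n_x/n_z = −0.14390 and ∂z/∂y = −n_y/n_z = 0.71358.
Unit vector along 140° is (sin 140°, cos 140°) = (0.6428, -0.7660).
Slope in that direction = a·(0.6428) + b·(-0.7660) = −0.63914.
Apparent dip = arctan|0.63914| = 32.6° (true dip is 36.1°, so apparent ≤ true as expected).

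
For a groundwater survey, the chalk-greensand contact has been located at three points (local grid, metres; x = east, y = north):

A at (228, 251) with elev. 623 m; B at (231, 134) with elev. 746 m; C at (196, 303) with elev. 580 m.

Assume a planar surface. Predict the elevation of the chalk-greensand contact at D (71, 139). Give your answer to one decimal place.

801.6 m

Two edge vectors: A→B = (3, -117, 123), A→C = (-32, 52, -43).
Normal n = (A→B) × (A→C) = (-1365, -3807, -3588).
So ∂z/∂x = −n_x/n_z = −0.38043 and ∂z/∂y = −n_y/n_z = −1.06104.
Intercept c from A: 623 + 86.74 + 266.32 = 976.06.
At (71, 139): z = −27.0 − 147.5 + 976.06 = 801.6 m.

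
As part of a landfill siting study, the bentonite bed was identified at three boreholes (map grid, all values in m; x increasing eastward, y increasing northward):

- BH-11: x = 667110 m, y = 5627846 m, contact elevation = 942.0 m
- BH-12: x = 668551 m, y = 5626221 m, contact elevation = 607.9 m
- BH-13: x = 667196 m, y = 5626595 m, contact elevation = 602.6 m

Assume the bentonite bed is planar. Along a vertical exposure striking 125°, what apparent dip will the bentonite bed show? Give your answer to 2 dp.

Let the plane be z = a·x + b·y + c.
BH-12−BH-11: 1441a − 1625b = −334.1;  BH-13−BH-11: 86a − 1251b = −339.4.
Solving gives a = 0.08032, b = 0.27682.
Unit vector along 125° is (sin 125°, cos 125°) = (0.8192, -0.5736).
Slope in that direction = a·(0.8192) + b·(-0.5736) = −0.09299.
Apparent dip = arctan|0.09299| = 5.31° (true dip is 16.1°, so apparent ≤ true as expected).

5.31°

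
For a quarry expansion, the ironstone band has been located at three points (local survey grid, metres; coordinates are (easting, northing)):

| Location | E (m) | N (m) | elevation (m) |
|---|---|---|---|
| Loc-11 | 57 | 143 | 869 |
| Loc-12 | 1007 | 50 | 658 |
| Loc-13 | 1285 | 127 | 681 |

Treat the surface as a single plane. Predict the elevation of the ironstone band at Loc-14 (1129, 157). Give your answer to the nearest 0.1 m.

727.6 m

Let the plane be z = a·E + b·N + c.
Loc-12−Loc-11: 950a − 93b = −211;  Loc-13−Loc-11: 1228a − 16b = −188.
Solving gives a = −0.142499, b = 0.813179.
Then c = 869 − a·57 − b·143 = 760.84.
At (1129, 157): z = −160.9 + 127.7 + 760.84 = 727.6 m.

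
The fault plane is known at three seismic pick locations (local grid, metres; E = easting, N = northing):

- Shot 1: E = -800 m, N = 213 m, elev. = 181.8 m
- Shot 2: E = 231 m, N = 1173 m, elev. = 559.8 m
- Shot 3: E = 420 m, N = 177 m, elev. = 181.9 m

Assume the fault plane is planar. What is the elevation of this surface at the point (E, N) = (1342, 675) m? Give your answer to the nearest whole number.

Two edge vectors: Shot 1→Shot 2 = (1031, 960, 378), Shot 1→Shot 3 = (1220, -36, 0.1).
Normal n = (Shot 1→Shot 2) × (Shot 1→Shot 3) = (13704, 461056.9, -1208316).
So ∂z/∂E = −n_x/n_z = 0.01134 and ∂z/∂N = −n_y/n_z = 0.38157.
Intercept c from Shot 1: 181.8 + 9.07 − 81.27 = 109.60.
At (1342, 675): z = 15.2 + 257.6 + 109.60 = 382.4 m.

382 m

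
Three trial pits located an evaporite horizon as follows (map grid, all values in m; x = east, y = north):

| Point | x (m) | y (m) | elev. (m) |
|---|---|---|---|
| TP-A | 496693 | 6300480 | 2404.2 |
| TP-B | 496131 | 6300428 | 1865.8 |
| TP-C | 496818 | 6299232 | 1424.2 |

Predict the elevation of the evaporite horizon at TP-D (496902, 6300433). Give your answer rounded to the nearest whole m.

Let the plane be z = a·x + b·y + c.
TP-B−TP-A: −562a − 52b = −538.4;  TP-C−TP-A: 125a − 1248b = −980.
Solving gives a = 0.87722030, b = 0.87311902.
Then c = 2404.2 − a·496693 − b·6300480 = −5934373.91.
At (496902, 6300433): z = 435892.5 + 5501027.9 − 5934373.91 = 2546.5 m.

2547 m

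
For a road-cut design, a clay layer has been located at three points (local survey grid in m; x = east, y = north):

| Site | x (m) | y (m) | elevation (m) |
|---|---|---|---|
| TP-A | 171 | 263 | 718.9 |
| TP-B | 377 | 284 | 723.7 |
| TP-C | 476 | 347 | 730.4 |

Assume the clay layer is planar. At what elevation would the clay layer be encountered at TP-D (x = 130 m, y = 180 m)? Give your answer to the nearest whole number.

711 m

Two edge vectors: TP-A→TP-B = (206, 21, 4.8), TP-A→TP-C = (305, 84, 11.5).
Normal n = (TP-A→TP-B) × (TP-A→TP-C) = (-161.7, -905, 10899).
So ∂z/∂x = −n_x/n_z = 0.01484 and ∂z/∂y = −n_y/n_z = 0.08304.
Intercept c from TP-A: 718.9 − 2.54 − 21.84 = 694.52.
At (130, 180): z = 1.9 + 14.9 + 694.52 = 711.4 m.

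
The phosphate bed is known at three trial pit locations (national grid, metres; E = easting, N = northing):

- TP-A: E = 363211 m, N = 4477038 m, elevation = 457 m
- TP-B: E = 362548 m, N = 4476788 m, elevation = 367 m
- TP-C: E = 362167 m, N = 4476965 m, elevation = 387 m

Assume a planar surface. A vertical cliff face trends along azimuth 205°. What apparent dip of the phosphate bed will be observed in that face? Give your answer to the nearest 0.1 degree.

Let the plane be z = a·E + b·N + c.
TP-B−TP-A: −663a − 250b = −90;  TP-C−TP-A: −1044a − 73b = −70.
Solving gives a = 0.05141, b = 0.22366.
Unit vector along 205° is (sin 205°, cos 205°) = (-0.4226, -0.9063).
Slope in that direction = a·(-0.4226) + b·(-0.9063) = −0.22443.
Apparent dip = arctan|0.22443| = 12.6° (true dip is 12.9°, so apparent ≤ true as expected).

12.6°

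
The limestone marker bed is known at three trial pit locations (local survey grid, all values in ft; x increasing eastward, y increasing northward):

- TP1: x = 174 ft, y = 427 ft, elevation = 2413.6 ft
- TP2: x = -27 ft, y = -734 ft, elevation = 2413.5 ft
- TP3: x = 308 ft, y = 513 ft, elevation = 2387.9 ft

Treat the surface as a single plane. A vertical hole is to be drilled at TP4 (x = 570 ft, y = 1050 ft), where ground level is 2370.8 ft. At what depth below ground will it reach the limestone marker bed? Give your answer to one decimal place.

19.3 ft

Two edge vectors: TP1→TP2 = (-201, -1161, -0.1), TP1→TP3 = (134, 86, -25.7).
Normal n = (TP1→TP2) × (TP1→TP3) = (29846.3, -5179.1, 138288).
So ∂z/∂x = −n_x/n_z = −0.215827 and ∂z/∂y = −n_y/n_z = 0.037452.
Intercept c from TP1: 2413.6 + 37.55 − 15.99 = 2435.16.
At (570, 1050): z_contact = −123.02 + 39.32 + 2435.16 = 2351.46 ft.
Depth below ground = 2370.8 − 2351.46 = 19.3 ft.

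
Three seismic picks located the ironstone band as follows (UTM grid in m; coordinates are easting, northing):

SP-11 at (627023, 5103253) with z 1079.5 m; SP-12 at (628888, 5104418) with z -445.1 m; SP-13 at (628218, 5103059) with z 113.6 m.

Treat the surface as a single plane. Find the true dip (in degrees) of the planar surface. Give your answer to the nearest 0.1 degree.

Let the plane be z = a·easting + b·northing + c.
SP-12−SP-11: 1865a + 1165b = −1524.6;  SP-13−SP-11: 1195a − 194b = −965.9.
Solving gives a = −0.81018, b = −0.01168.
Gradient magnitude |∇z| = √(a² + b²) = √(0.65639 + 0.00014) = 0.81027.
True dip = arctan(0.81027) = 39.0°, dipping toward E (azimuth ≈ 089°).

39.0°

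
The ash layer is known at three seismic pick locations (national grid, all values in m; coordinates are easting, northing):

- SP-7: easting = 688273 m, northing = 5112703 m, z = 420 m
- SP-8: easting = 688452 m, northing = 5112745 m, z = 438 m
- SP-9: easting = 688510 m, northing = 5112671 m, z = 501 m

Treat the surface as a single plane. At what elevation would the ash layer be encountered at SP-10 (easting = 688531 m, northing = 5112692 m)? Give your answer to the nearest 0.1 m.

492.6 m

Let the plane be z = a·easting + b·northing + c.
SP-8−SP-7: 179a + 42b = 18;  SP-9−SP-7: 237a − 32b = 81.
Solving gives a = 0.253666624, b = −0.652531565.
Then c = 420 − a·688273 − b·5112703 = 3162028.20.
At (688531, 5112692): z = 174657.3 − 3336192.9 + 3162028.20 = 492.6 m.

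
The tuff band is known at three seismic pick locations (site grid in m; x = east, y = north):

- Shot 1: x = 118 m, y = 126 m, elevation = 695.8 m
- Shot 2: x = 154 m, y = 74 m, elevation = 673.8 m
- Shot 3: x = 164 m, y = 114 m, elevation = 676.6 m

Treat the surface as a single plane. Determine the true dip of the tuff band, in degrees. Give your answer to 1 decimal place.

Let the plane be z = a·x + b·y + c.
Shot 2−Shot 1: 36a − 52b = −22;  Shot 3−Shot 1: 46a − 12b = −19.2.
Solving gives a = −0.37469, b = 0.16367.
Gradient magnitude |∇z| = √(a² + b²) = √(0.14040 + 0.02679) = 0.40888.
True dip = arctan(0.40888) = 22.2°, dipping toward ESE (azimuth ≈ 114°).

22.2°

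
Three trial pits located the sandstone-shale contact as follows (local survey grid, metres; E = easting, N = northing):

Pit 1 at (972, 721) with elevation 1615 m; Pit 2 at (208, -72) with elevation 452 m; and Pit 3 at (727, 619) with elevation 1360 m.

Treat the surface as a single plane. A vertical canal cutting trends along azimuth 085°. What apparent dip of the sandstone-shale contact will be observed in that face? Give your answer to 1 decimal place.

38.1°

Two edge vectors: Pit 1→Pit 2 = (-764, -793, -1163), Pit 1→Pit 3 = (-245, -102, -255).
Normal n = (Pit 1→Pit 2) × (Pit 1→Pit 3) = (83589, 90115, -116357).
So ∂z/∂E = −n_x/n_z = 0.71838 and ∂z/∂N = −n_y/n_z = 0.77447.
Unit vector along 085° is (sin 85°, cos 85°) = (0.9962, 0.0872).
Slope in that direction = a·(0.9962) + b·(0.0872) = 0.78315.
Apparent dip = arctan|0.78315| = 38.1° (true dip is 46.6°, so apparent ≤ true as expected).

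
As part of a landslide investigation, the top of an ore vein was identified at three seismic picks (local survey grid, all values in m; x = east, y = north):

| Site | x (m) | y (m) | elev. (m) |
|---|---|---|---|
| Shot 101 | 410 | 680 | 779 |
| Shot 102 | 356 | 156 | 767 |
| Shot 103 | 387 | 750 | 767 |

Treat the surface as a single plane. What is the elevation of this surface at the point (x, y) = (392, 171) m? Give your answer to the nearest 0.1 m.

782.9 m

Two edge vectors: Shot 101→Shot 102 = (-54, -524, -12), Shot 101→Shot 103 = (-23, 70, -12).
Normal n = (Shot 101→Shot 102) × (Shot 101→Shot 103) = (7128, -372, -15832).
So ∂z/∂x = −n_x/n_z = 0.45023 and ∂z/∂y = −n_y/n_z = −0.02350.
Intercept c from Shot 101: 779 − 184.59 + 15.98 = 610.38.
At (392, 171): z = 176.5 − 4.0 + 610.38 = 782.9 m.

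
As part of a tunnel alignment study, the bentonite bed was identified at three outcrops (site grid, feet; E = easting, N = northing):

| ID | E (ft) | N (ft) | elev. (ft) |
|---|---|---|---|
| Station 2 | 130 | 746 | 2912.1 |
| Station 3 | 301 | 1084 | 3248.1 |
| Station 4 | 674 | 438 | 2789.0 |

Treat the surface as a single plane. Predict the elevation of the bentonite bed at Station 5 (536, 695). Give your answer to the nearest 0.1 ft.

2974.4 ft

Let the plane be z = a·E + b·N + c.
Station 3−Station 2: 171a + 338b = 336;  Station 4−Station 2: 544a − 308b = −123.1.
Solving gives a = 0.261606, b = 0.861732.
Then c = 2912.1 − a·130 − b·746 = 2235.24.
At (536, 695): z = 140.2 + 598.9 + 2235.24 = 2974.4 ft.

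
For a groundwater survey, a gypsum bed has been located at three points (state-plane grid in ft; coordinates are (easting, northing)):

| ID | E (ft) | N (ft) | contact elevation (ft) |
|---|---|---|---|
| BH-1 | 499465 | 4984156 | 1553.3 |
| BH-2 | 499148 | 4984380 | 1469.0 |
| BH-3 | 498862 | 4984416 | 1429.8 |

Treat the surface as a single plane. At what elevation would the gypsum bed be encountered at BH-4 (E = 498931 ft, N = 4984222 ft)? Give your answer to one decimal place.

1480.4 ft

Let the plane be z = a·E + b·N + c.
BH-2−BH-1: −317a + 224b = −84.3;  BH-3−BH-1: −603a + 260b = −123.5.
Solving gives a = 0.109131657, b = −0.221898503.
Then c = 1553.3 − a·499465 − b·4984156 = 1053022.61.
At (498931, 4984222): z = 54449.2 − 1105991.4 + 1053022.61 = 1480.4 ft.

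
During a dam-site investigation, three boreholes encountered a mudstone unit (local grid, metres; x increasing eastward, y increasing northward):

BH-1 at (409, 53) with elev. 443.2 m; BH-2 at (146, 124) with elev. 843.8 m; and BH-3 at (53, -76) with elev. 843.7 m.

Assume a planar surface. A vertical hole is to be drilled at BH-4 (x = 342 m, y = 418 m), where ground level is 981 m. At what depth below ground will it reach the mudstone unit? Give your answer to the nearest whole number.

Two edge vectors: BH-1→BH-2 = (-263, 71, 400.6), BH-1→BH-3 = (-356, -129, 400.5).
Normal n = (BH-1→BH-2) × (BH-1→BH-3) = (80112.9, -37282.1, 59203).
So ∂z/∂x = −n_x/n_z = −1.35319 and ∂z/∂y = −n_y/n_z = 0.62973.
Intercept c from BH-1: 443.2 + 553.45 − 33.38 = 963.28.
At (342, 418): z_contact = −462.8 + 263.2 + 963.28 = 763.7 m.
Depth below ground = 981 − 763.7 = 217 m.

217 m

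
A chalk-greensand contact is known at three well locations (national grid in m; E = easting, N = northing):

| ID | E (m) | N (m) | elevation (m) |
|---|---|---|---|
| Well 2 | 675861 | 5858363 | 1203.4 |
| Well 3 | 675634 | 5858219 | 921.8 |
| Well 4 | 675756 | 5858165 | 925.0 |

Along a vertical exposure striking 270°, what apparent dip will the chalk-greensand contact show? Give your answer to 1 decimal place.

Two edge vectors: Well 2→Well 3 = (-227, -144, -281.6), Well 2→Well 4 = (-105, -198, -278.4).
Normal n = (Well 2→Well 3) × (Well 2→Well 4) = (-15667.2, -33628.8, 29826).
So ∂z/∂E = −n_x/n_z = 0.52529 and ∂z/∂N = −n_y/n_z = 1.12750.
Unit vector along 270° is (sin 270°, cos 270°) = (-1.0000, -0.0000).
Slope in that direction = a·(-1.0000) + b·(-0.0000) = −0.52529.
Apparent dip = arctan|0.52529| = 27.7° (true dip is 51.2°, so apparent ≤ true as expected).

27.7°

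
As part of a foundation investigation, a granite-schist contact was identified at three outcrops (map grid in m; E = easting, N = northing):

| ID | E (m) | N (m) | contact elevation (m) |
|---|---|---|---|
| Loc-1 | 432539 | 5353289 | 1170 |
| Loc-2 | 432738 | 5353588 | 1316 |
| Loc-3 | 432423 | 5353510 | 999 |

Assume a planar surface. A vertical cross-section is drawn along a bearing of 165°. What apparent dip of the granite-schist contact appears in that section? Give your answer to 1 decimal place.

Two edge vectors: Loc-1→Loc-2 = (199, 299, 146), Loc-1→Loc-3 = (-116, 221, -171).
Normal n = (Loc-1→Loc-2) × (Loc-1→Loc-3) = (-83395, 17093, 78663).
So ∂z/∂E = −n_x/n_z = 1.06016 and ∂z/∂N = −n_y/n_z = −0.21729.
Unit vector along 165° is (sin 165°, cos 165°) = (0.2588, -0.9659).
Slope in that direction = a·(0.2588) + b·(-0.9659) = 0.48428.
Apparent dip = arctan|0.48428| = 25.8° (true dip is 47.3°, so apparent ≤ true as expected).

25.8°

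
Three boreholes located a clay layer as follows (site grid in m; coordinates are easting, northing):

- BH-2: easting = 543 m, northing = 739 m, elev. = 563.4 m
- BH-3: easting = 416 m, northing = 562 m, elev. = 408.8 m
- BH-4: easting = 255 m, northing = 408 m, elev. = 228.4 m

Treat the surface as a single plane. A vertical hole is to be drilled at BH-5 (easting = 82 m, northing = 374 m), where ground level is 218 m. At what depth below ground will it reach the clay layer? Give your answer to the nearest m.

154 m

Let the plane be z = a·easting + b·northing + c.
BH-3−BH-2: −127a − 177b = −154.6;  BH-4−BH-2: −288a − 331b = −335.
Solving gives a = 0.90865, b = 0.22148.
Then c = 563.4 − a·543 − b·739 = −93.67.
At (82, 374): z_contact = 74.5 + 82.8 − 93.67 = 63.7 m.
Depth below ground = 218 − 63.7 = 154 m.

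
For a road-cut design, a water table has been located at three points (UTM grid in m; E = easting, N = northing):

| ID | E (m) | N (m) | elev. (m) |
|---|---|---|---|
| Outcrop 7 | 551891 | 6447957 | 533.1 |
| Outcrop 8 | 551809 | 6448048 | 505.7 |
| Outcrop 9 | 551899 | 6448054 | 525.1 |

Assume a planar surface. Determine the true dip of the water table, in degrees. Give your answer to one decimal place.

Two edge vectors: Outcrop 7→Outcrop 8 = (-82, 91, -27.4), Outcrop 7→Outcrop 9 = (8, 97, -8).
Normal n = (Outcrop 7→Outcrop 8) × (Outcrop 7→Outcrop 9) = (1929.8, -875.2, -8682).
So ∂z/∂E = −n_x/n_z = 0.22228 and ∂z/∂N = −n_y/n_z = −0.10081.
Gradient magnitude |∇z| = √(a² + b²) = √(0.04941 + 0.01016) = 0.24407.
True dip = arctan(0.24407) = 13.7°, dipping toward WNW (azimuth ≈ 294°).

13.7°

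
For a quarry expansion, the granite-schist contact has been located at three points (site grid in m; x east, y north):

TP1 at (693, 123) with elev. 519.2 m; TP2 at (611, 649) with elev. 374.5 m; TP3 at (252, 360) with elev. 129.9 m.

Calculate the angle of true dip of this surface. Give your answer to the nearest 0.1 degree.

39.2°

Two edge vectors: TP1→TP2 = (-82, 526, -144.7), TP1→TP3 = (-441, 237, -389.3).
Normal n = (TP1→TP2) × (TP1→TP3) = (-170477.9, 31890.1, 212532).
So ∂z/∂x = −n_x/n_z = 0.80213 and ∂z/∂y = −n_y/n_z = −0.15005.
Gradient magnitude |∇z| = √(a² + b²) = √(0.64341 + 0.02251) = 0.81604.
True dip = arctan(0.81604) = 39.2°, dipping toward W (azimuth ≈ 281°).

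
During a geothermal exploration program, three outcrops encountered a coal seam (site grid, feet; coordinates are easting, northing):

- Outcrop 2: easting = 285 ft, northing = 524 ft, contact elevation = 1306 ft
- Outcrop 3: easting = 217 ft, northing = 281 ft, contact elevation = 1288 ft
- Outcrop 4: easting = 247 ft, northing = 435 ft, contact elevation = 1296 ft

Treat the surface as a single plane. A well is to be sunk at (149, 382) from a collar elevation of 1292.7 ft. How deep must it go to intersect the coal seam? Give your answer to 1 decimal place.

22.3 ft

Let the plane be z = a·easting + b·northing + c.
Outcrop 3−Outcrop 2: −68a − 243b = −18;  Outcrop 4−Outcrop 2: −38a − 89b = −10.
Solving gives a = 0.26021, b = 0.00126.
Then c = 1306 − a·285 − b·524 = 1231.18.
At (149, 382): z_contact = 38.77 + 0.48 + 1231.18 = 1270.43 ft.
Depth below ground = 1292.7 − 1270.43 = 22.3 ft.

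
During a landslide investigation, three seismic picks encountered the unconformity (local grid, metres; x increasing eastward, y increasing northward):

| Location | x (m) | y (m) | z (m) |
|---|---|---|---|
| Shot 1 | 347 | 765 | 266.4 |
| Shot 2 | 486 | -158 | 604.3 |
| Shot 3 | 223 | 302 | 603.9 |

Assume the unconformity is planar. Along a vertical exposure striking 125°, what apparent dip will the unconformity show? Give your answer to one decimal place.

Let the plane be z = a·x + b·y + c.
Shot 2−Shot 1: 139a − 923b = 337.9;  Shot 3−Shot 1: −124a − 463b = 337.5.
Solving gives a = −0.86721, b = −0.49669.
Unit vector along 125° is (sin 125°, cos 125°) = (0.8192, -0.5736).
Slope in that direction = a·(0.8192) + b·(-0.5736) = −0.42549.
Apparent dip = arctan|0.42549| = 23.0° (true dip is 45.0°, so apparent ≤ true as expected).

23.0°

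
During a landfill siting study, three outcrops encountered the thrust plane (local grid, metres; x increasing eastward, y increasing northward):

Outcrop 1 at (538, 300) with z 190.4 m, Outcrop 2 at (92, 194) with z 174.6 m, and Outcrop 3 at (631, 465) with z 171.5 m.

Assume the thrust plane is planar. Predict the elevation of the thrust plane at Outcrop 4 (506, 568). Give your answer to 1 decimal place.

Let the plane be z = a·x + b·y + c.
Outcrop 2−Outcrop 1: −446a − 106b = −15.8;  Outcrop 3−Outcrop 1: 93a + 165b = −18.9.
Solving gives a = 0.07234, b = −0.15532.
Then c = 190.4 − a·538 − b·300 = 198.08.
At (506, 568): z = 36.6 − 88.2 + 198.08 = 146.5 m.

146.5 m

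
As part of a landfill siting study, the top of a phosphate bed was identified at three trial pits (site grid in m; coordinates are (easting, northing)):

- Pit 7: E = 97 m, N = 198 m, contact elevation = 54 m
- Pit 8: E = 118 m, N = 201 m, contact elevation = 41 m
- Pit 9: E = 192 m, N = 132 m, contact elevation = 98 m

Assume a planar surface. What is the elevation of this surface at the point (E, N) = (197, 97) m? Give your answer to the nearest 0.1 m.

Let the plane be z = a·E + b·N + c.
Pit 8−Pit 7: 21a + 3b = −13;  Pit 9−Pit 7: 95a − 66b = 44.
Solving gives a = −0.43447, b = −1.29204.
Then c = 54 − a·97 − b·198 = 351.97.
At (197, 97): z = −85.6 − 125.3 + 351.97 = 141.0 m.

141.0 m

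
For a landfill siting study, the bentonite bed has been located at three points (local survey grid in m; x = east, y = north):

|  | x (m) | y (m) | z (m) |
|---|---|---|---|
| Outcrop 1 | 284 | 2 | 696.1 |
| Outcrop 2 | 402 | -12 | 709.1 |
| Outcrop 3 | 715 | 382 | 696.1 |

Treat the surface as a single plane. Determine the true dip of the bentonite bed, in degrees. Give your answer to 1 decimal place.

Let the plane be z = a·x + b·y + c.
Outcrop 2−Outcrop 1: 118a − 14b = 13;  Outcrop 3−Outcrop 1: 431a + 380b = 0.
Solving gives a = 0.09710, b = −0.11013.
Gradient magnitude |∇z| = √(a² + b²) = √(0.00943 + 0.01213) = 0.14683.
True dip = arctan(0.14683) = 8.4°, dipping toward NW (azimuth ≈ 319°).

8.4°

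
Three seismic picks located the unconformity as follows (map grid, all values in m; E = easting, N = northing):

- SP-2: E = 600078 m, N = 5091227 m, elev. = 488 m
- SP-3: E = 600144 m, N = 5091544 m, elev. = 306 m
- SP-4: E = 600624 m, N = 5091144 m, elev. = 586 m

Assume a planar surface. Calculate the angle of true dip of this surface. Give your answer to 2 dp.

Two edge vectors: SP-2→SP-3 = (66, 317, -182), SP-2→SP-4 = (546, -83, 98).
Normal n = (SP-2→SP-3) × (SP-2→SP-4) = (15960, -105840, -178560).
So ∂z/∂E = −n_x/n_z = 0.08938 and ∂z/∂N = −n_y/n_z = −0.59274.
Gradient magnitude |∇z| = √(a² + b²) = √(0.00799 + 0.35134) = 0.59944.
True dip = arctan(0.59944) = 30.94°, dipping toward N (azimuth ≈ 351°).

30.94°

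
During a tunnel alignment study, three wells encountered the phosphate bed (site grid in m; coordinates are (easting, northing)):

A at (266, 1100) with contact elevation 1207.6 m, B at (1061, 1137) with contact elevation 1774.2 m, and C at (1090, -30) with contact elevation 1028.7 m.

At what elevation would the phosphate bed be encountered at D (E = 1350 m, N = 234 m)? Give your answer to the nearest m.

Two edge vectors: A→B = (795, 37, 566.6), A→C = (824, -1130, -178.9).
Normal n = (A→B) × (A→C) = (633638.7, 609103.9, -928838).
So ∂z/∂E = −n_x/n_z = 0.68218 and ∂z/∂N = −n_y/n_z = 0.65577.
Intercept c from A: 1207.6 − 181.46 − 721.35 = 304.79.
At (1350, 234): z = 920.9 + 153.5 + 304.79 = 1379.2 m.

1379 m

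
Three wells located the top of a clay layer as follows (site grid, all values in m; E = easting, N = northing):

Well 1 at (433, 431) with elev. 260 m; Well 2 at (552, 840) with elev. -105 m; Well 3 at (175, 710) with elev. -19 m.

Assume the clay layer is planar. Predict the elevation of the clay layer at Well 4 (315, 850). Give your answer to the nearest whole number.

Two edge vectors: Well 1→Well 2 = (119, 409, -365), Well 1→Well 3 = (-258, 279, -279).
Normal n = (Well 1→Well 2) × (Well 1→Well 3) = (-12276, 127371, 138723).
So ∂z/∂E = −n_x/n_z = 0.08849 and ∂z/∂N = −n_y/n_z = −0.91817.
Intercept c from Well 1: 260 − 38.32 + 395.73 = 617.41.
At (315, 850): z = 27.9 − 780.4 + 617.41 = -135.2 m.

-135 m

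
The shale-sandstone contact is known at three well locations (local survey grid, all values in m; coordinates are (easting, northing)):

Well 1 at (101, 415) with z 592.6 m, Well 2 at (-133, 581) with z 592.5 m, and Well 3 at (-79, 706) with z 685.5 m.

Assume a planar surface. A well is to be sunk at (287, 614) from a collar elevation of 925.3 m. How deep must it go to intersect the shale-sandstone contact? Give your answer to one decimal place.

144.2 m

Two edge vectors: Well 1→Well 2 = (-234, 166, -0.1), Well 1→Well 3 = (-180, 291, 92.9).
Normal n = (Well 1→Well 2) × (Well 1→Well 3) = (15450.5, 21756.6, -38214).
So ∂z/∂E = −n_x/n_z = 0.40432 and ∂z/∂N = −n_y/n_z = 0.56934.
Intercept c from Well 1: 592.6 − 40.84 − 236.27 = 315.49.
At (287, 614): z_contact = 116.04 + 349.57 + 315.49 = 781.10 m.
Depth below ground = 925.3 − 781.10 = 144.2 m.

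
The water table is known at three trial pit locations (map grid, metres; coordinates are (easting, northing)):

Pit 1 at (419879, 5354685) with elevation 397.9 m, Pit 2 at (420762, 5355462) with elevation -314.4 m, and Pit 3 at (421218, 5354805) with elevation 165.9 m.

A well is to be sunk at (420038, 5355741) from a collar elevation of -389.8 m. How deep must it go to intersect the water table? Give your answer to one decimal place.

74.8 m

Two edge vectors: Pit 1→Pit 2 = (883, 777, -712.3), Pit 1→Pit 3 = (1339, 120, -232).
Normal n = (Pit 1→Pit 2) × (Pit 1→Pit 3) = (-94788, -748913.7, -934443).
So ∂z/∂E = −n_x/n_z = −0.101437969 and ∂z/∂N = −n_y/n_z = −0.801454663.
Intercept c from Pit 1: 397.9 + 42591.67 + 4291537.26 = 4334526.84.
At (420038, 5355741): z_contact = −42607.80 − 4292383.60 + 4334526.84 = -464.56 m.
Depth below ground = -389.8 − (-464.56) = 74.8 m.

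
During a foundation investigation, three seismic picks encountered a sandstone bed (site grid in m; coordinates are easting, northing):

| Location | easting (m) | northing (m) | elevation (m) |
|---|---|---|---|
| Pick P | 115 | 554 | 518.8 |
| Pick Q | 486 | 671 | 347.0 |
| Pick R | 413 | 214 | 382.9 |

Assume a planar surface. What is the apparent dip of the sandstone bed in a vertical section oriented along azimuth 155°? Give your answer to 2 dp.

Two edge vectors: Pick P→Pick Q = (371, 117, -171.8), Pick P→Pick R = (298, -340, -135.9).
Normal n = (Pick P→Pick Q) × (Pick P→Pick R) = (-74312.3, -777.5, -161006).
So ∂z/∂easting = −n_x/n_z = −0.46155 and ∂z/∂northing = −n_y/n_z = −0.00483.
Unit vector along 155° is (sin 155°, cos 155°) = (0.4226, -0.9063).
Slope in that direction = a·(0.4226) + b·(-0.9063) = −0.19068.
Apparent dip = arctan|0.19068| = 10.80° (true dip is 24.8°, so apparent ≤ true as expected).

10.80°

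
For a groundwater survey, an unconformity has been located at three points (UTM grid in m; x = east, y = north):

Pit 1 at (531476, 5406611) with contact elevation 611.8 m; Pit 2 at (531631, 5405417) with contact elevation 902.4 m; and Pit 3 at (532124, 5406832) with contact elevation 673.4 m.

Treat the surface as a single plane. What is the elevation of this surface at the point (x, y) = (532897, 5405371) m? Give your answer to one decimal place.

1128.5 m

Let the plane be z = a·x + b·y + c.
Pit 2−Pit 1: 155a − 1194b = 290.6;  Pit 3−Pit 1: 648a + 221b = 61.6.
Solving gives a = 0.170518103, b = −0.221247650.
Then c = 611.8 − a·531476 − b·5406611 = 1106185.50.
At (532897, 5405371): z = 90868.6 − 1195925.6 + 1106185.50 = 1128.5 m.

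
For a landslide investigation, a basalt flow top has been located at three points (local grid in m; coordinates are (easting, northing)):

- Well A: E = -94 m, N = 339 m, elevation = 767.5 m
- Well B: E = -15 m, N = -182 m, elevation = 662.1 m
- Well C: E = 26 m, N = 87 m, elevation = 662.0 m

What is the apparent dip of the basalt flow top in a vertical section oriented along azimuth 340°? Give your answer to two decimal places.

Let the plane be z = a·E + b·N + c.
Well B−Well A: 79a − 521b = −105.4;  Well C−Well A: 120a − 252b = −105.5.
Solving gives a = −0.66659, b = 0.10123.
Unit vector along 340° is (sin 340°, cos 340°) = (-0.3420, 0.9397).
Slope in that direction = a·(-0.3420) + b·(0.9397) = 0.32311.
Apparent dip = arctan|0.32311| = 17.91° (true dip is 34.0°, so apparent ≤ true as expected).

17.91°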